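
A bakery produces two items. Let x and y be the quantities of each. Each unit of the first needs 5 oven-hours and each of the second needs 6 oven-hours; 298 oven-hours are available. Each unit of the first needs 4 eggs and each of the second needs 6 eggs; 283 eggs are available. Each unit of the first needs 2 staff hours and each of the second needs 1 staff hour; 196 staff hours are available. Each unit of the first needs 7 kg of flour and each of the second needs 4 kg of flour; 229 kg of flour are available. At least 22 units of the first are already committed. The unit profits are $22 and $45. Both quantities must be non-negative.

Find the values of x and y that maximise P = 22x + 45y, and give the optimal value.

x = 22, y = 75/4, maximum P = 5311/4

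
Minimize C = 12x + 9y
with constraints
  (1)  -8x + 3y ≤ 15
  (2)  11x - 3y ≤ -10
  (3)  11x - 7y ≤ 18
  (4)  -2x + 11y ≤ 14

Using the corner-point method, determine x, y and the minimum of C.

Feasible corners and C = 12x + 9y:
  (-159/23, -309/23) → C = -4689/23
  (-3/2, 1) → C = -9
  (-31/11, -7) → C = -1065/11
  (-68/115, 134/115) → C = 78/23

x = -159/23, y = -309/23, minimum C = -4689/23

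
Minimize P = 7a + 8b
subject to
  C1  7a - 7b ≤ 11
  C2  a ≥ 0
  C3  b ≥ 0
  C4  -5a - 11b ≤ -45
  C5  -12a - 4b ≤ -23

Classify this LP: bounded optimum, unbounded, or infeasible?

Feasible corners and P = 7a + 8b:
  (109/28, 65/28) → P = 1283/28
  (0, 23/4) → P = 46
  (73/112, 425/112) → P = 3911/112
The feasible region has finitely many vertices and no improving ray; the minimum is 3911/112 at (73/112, 425/112).

bounded optimum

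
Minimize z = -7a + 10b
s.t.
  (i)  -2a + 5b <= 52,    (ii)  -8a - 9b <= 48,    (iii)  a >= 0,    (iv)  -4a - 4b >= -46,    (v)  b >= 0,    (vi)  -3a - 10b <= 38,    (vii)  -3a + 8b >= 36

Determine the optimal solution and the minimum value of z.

a = 56/11, b = 141/22, minimum z = 313/11

Vertices and z = -7a + 10b:
  (0, 52/5) → z = 104
  (11/14, 75/7) → z = 1423/14
  (0, 9/2) → z = 45
  (56/11, 141/22) → z = 313/11

At the optimal vertex, -4a - 4b = -46 and -3a + 8b = 36.
Solving simultaneously gives a = 56/11, b = 141/22.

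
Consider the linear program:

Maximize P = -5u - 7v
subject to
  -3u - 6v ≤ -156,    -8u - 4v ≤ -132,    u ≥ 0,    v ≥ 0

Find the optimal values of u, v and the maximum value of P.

u = 14/3, v = 71/3, maximum P = -189

Feasible corners and P = -5u - 7v:
  (14/3, 71/3) → P = -189
  (52, 0) → P = -260
  (0, 33) → P = -231
The feasible region is unbounded (it extends along (0, 1), (1, 0)), but P strictly decreases along every unbounded feasible direction, so there is no improving ray and the maximum is attained at a vertex.

The binding constraints are -3u - 6v = -156 and -8u - 4v = -132.
Solving simultaneously gives u = 14/3, v = 71/3.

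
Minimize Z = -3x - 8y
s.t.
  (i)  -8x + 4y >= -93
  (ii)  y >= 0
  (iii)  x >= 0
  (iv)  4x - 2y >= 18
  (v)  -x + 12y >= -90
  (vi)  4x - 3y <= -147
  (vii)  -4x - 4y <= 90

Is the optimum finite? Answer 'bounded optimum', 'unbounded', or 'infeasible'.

unbounded

From the feasible point (867/8, 387/2), moving in the direction (2, 4) keeps every constraint satisfied while Z decreases without bound.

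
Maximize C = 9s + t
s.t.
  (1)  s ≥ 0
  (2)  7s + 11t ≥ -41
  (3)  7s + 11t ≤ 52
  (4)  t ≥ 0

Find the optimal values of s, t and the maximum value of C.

s = 52/7, t = 0, maximum C = 468/7

Feasible corners and C = 9s + t:
  (0, 52/11) → C = 52/11
  (0, 0) → C = 0
  (52/7, 0) → C = 468/7

The optimum lies where 7s + 11t = 52 and t = 0.
Solving simultaneously gives s = 52/7, t = 0.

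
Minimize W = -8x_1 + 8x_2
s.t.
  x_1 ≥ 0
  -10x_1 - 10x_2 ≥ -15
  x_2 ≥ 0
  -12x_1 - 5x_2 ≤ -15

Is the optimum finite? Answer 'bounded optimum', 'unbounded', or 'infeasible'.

Corner points and W = -8x_1 + 8x_2:
  (3/2, 0) → W = -12
  (15/14, 3/7) → W = -36/7
  (5/4, 0) → W = -10
The feasible region has finitely many vertices and no improving ray; the minimum is -12 at (3/2, 0).

bounded optimum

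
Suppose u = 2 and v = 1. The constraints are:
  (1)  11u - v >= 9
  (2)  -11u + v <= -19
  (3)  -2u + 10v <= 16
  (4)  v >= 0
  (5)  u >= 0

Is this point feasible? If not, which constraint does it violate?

(1): 21 ≥ 9 ✓
(2): -21 ≤ -19 ✓
(3): 6 ≤ 16 ✓
(4): 1 ≥ 0 ✓
(5): 2 ≥ 0 ✓

feasible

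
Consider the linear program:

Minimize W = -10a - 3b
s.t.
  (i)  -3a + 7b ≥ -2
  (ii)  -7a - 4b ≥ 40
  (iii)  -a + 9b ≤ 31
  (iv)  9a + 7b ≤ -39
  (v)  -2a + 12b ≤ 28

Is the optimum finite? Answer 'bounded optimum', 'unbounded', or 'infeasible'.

bounded optimum

Corner points and W = -10a - 3b:
  (-272/61, -134/61) → W = 3122/61
  (-148/23, 29/23) → W = 1393/23
The feasible region has finitely many vertices and no improving ray; the minimum is 3122/61 at (-272/61, -134/61).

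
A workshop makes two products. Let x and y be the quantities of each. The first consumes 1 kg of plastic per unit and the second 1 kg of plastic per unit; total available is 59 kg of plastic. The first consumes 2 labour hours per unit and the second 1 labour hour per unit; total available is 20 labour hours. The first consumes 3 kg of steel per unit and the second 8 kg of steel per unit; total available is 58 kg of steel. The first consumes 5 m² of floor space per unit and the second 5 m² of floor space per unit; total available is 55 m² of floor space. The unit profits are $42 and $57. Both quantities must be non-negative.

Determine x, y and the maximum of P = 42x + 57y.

x = 6, y = 5, maximum P = 537

Corner points and P = 42x + 57y:
  (0, 0) → P = 0
  (0, 29/4) → P = 1653/4
  (10, 0) → P = 420
  (9, 2) → P = 492
  (6, 5) → P = 537

The optimum lies where 3x + 8y = 58 and 5x + 5y = 55.
Solving simultaneously gives x = 6, y = 5.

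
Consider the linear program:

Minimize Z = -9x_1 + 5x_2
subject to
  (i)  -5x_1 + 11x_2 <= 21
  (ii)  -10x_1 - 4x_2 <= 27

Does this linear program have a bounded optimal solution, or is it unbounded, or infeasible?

unbounded

From the feasible point (-381/130, 15/26), moving in the direction (4, -10) keeps every constraint satisfied while Z decreases without bound.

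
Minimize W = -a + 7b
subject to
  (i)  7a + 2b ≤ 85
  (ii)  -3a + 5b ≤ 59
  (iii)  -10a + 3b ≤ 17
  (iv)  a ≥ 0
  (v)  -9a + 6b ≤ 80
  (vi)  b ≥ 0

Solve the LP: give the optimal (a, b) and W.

Vertices and W = -a + 7b:
  (307/41, 668/41) → W = 4369/41
  (85/7, 0) → W = -85/7
  (92/41, 539/41) → W = 3681/41
  (0, 17/3) → W = 119/3
  (0, 0) → W = 0

a = 85/7, b = 0, minimum W = -85/7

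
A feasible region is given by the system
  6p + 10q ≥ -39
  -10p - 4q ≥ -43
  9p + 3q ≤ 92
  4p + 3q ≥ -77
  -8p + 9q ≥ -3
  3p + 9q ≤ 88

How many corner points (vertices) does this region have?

Of the 15 pairwise boundary intersections, those satisfying every inequality are:
  (-653/22, 153/11)
  (-321/134, -165/67)
  (399/122, 157/61)
  (35/78, 751/78)
  (-319/9, 583/27)

5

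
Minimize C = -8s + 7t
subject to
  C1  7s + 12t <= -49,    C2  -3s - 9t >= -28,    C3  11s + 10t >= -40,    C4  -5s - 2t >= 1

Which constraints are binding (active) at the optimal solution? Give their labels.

C3 and C4

Extreme points and C = -8s + 7t:
  (5/31, -259/62) → C = -1893/62
  (43/23, -119/23) → C = -1177/23
  (5/2, -27/4) → C = -269/4

The minimum is at (5/2, -27/4). Substituting into each constraint, equality holds for C3 and C4; the remaining constraints have slack.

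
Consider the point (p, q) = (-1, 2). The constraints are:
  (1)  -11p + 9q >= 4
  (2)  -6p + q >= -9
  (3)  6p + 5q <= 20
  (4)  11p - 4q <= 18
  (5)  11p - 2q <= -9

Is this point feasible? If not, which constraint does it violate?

(1): 29 ≥ 4 ✓
(2): 8 ≥ -9 ✓
(3): 4 ≤ 20 ✓
(4): -19 ≤ 18 ✓
(5): -15 ≤ -9 ✓

feasible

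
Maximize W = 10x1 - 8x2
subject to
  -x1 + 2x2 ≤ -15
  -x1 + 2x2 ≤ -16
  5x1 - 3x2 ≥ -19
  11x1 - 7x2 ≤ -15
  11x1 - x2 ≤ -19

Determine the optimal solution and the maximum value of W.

x1 = -44, x2 = -67, maximum W = 96

Feasible corners and W = 10x1 - 8x2:
  (-86/7, -99/7) → W = -68/7
  (-142/15, -191/15) → W = 36/5
  (-44, -67) → W = 96

At the optimal vertex, 5x1 - 3x2 = -19 and 11x1 - 7x2 = -15.
Solving simultaneously gives x1 = -44, x2 = -67.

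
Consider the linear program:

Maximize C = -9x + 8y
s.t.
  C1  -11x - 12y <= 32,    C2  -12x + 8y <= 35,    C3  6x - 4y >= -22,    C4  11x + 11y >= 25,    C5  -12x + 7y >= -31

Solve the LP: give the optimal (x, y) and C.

Extreme points and C = -9x + 8y:
  (-37/44, 137/44) → C = 1429/44
  (493/12, 66) → C = 633/4
  (516/209, -41/209) → C = -452/19

x = 493/12, y = 66, maximum C = 633/4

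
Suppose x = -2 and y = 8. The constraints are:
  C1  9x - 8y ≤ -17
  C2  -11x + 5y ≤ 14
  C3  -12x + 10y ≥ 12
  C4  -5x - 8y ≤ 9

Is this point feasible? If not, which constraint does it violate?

not feasible — violates C2

Constraint C2: -11x + 5y = 62, which is not ≤ 14. All other constraints are satisfied.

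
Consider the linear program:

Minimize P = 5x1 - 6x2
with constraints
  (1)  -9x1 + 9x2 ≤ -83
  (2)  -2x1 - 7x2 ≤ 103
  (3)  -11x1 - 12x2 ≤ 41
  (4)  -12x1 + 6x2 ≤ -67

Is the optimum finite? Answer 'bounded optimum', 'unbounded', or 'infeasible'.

unbounded

From the feasible point (209/69, -1282/207), moving in the direction (9, 9) keeps every constraint satisfied while P decreases without bound.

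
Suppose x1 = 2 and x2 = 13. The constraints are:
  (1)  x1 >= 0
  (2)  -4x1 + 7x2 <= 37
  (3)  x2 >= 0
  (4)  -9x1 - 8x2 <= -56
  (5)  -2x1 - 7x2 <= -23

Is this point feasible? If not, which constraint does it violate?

Constraint (2): -4x1 + 7x2 = 83, which is not ≤ 37. All other constraints are satisfied.

not feasible — violates (2)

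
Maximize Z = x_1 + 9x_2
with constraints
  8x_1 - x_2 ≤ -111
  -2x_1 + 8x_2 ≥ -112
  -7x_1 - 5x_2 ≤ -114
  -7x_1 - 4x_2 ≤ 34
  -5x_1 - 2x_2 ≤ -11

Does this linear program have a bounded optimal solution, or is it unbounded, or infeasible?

unbounded

From the feasible point (-441/47, 1689/47), moving in the direction (1, 8) keeps every constraint satisfied while Z increases without bound.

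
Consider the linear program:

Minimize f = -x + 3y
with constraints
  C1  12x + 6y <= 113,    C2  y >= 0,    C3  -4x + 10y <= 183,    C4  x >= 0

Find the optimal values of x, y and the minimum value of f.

x = 113/12, y = 0, minimum f = -113/12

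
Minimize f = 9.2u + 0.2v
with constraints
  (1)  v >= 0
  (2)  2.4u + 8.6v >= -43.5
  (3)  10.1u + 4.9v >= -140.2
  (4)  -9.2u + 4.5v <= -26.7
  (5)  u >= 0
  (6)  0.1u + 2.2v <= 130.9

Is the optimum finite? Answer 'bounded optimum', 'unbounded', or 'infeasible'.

Feasible corners and f = 9.2u + 0.2v:
  (267/92, 0) → f = 26.7
  (1309, 0) → f = 12042.8
  (64779/2069, 120161/2069) → f = 619999/2069
The feasible region has finitely many vertices and no improving ray; the minimum is 26.7 at (267/92, 0).

bounded optimum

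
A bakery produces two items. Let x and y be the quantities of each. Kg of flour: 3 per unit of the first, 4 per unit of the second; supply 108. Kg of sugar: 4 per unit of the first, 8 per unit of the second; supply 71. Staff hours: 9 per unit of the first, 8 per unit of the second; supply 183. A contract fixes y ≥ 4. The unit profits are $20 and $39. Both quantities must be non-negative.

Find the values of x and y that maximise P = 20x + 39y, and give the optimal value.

x = 39/4, y = 4, maximum P = 351

Feasible corners and P = 20x + 39y:
  (0, 71/8) → P = 2769/8
  (0, 4) → P = 156
  (39/4, 4) → P = 351

The optimum lies where 4x + 8y = 71 and y = 4.
Solving simultaneously gives x = 39/4, y = 4.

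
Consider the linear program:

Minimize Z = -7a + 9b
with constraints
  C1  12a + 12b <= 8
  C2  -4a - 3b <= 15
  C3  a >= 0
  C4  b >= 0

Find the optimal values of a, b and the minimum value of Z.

a = 2/3, b = 0, minimum Z = -14/3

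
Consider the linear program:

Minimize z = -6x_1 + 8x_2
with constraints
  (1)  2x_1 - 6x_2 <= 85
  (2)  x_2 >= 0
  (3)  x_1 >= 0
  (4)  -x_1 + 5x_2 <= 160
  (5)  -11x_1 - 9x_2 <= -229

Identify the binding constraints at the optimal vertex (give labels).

(1) and (4)

Feasible corners and z = -6x_1 + 8x_2:
  (85/2, 0) → z = -255
  (1385/4, 405/4) → z = -2535/2
  (229/11, 0) → z = -1374/11
  (0, 32) → z = 256
  (0, 229/9) → z = 1832/9

The minimum is at (1385/4, 405/4). Substituting into each constraint, equality holds for (1) and (4); the remaining constraints have slack.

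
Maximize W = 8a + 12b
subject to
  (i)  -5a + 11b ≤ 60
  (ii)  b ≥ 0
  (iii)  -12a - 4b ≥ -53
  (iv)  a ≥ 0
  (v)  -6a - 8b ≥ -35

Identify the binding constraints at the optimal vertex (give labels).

Vertices and W = 8a + 12b:
  (53/12, 0) → W = 106/3
  (0, 0) → W = 0
  (71/18, 17/12) → W = 437/9
  (0, 35/8) → W = 105/2

The maximum is at (0, 35/8). Substituting into each constraint, equality holds for (iv) and (v); the remaining constraints have slack.

(iv) and (v)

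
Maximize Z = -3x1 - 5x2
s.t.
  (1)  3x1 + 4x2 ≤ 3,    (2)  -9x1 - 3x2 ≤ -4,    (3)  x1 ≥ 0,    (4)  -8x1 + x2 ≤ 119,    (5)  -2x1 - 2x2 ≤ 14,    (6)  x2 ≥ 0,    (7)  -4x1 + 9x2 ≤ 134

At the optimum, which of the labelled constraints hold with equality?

(2) and (6)

Corner points and Z = -3x1 - 5x2:
  (7/27, 5/9) → Z = -32/9
  (1, 0) → Z = -3
  (4/9, 0) → Z = -4/3

The maximum is at (4/9, 0). Substituting into each constraint, equality holds for (2) and (6); the remaining constraints have slack.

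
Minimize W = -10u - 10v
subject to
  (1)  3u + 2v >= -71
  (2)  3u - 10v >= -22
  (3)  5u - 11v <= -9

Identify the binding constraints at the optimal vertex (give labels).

(2) and (3)

Corner points and W = -10u - 10v:
  (-377/18, -49/12) → W = 4505/18
  (-799/43, -328/43) → W = 11270/43
  (152/17, 83/17) → W = -2350/17

The minimum is at (152/17, 83/17). Substituting into each constraint, equality holds for (2) and (3); the remaining constraints have slack.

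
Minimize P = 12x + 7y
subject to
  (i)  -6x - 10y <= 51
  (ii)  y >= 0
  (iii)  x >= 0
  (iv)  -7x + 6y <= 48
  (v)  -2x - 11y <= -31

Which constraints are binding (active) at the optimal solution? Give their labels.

(iii) and (v)

Feasible corners and P = 12x + 7y:
  (31/2, 0) → P = 186
  (0, 8) → P = 56
  (0, 31/11) → P = 217/11
The feasible region is unbounded (it extends along (6, 7), (1, 0)), but P strictly increases along every unbounded feasible direction, so there is no improving ray and the minimum is attained at a vertex.

The minimum is at (0, 31/11). Substituting into each constraint, equality holds for (iii) and (v); the remaining constraints have slack.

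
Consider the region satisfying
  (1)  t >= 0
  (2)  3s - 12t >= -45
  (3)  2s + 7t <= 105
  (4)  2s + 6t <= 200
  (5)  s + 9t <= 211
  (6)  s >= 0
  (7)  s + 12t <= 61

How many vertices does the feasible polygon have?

5

Pairwise boundary intersections that survive every other constraint:
  (105/2, 0)
  (0, 0)
  (0, 15/4)
  (4, 19/4)
  (49, 1)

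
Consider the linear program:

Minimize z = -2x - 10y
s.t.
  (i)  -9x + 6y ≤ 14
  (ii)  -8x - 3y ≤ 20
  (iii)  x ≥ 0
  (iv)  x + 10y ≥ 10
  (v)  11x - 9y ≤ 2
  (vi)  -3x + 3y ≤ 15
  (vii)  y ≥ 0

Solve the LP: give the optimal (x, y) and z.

The binding constraints are 11x - 9y = 2 and -3x + 3y = 15.
Solving simultaneously gives x = 47/2, y = 57/2.

x = 47/2, y = 57/2, minimum z = -332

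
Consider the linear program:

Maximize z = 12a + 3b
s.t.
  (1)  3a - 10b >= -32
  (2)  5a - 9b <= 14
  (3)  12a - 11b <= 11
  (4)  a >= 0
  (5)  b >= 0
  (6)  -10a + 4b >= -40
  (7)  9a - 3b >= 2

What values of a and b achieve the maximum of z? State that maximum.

Vertices and z = 12a + 3b:
  (154/29, 139/29) → z = 2265/29
  (116/81, 98/27) → z = 758/27
  (11/12, 0) → z = 11
  (2/9, 0) → z = 8/3

The binding constraints are 3a - 10b = -32 and 12a - 11b = 11.
Solving simultaneously gives a = 154/29, b = 139/29.

a = 154/29, b = 139/29, maximum z = 2265/29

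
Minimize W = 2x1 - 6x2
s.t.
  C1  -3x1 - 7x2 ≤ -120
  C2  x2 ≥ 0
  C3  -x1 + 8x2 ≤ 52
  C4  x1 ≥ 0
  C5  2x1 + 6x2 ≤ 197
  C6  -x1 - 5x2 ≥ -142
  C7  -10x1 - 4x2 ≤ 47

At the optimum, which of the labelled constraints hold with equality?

Corner points and W = 2x1 - 6x2:
  (40, 0) → W = 80
  (596/31, 276/31) → W = -464/31
  (197/2, 0) → W = 197
  (632/11, 301/22) → W = 361/11

The minimum is at (596/31, 276/31). Substituting into each constraint, equality holds for C1 and C3; the remaining constraints have slack.

C1 and C3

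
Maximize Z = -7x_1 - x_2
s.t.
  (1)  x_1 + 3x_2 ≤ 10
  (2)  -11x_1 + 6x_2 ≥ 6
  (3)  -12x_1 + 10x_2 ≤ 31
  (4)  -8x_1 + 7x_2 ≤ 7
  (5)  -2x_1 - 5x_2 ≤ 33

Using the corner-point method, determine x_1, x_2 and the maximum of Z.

x_1 = -133/27, x_2 = -125/27, maximum Z = 352/9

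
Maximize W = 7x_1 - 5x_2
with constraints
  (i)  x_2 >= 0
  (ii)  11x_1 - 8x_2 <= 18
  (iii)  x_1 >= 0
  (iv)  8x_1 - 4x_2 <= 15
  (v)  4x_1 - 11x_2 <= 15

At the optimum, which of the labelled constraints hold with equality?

(ii) and (iv)

Extreme points and W = 7x_1 - 5x_2:
  (18/11, 0) → W = 126/11
  (0, 0) → W = 0
  (12/5, 21/20) → W = 231/20
The feasible region is unbounded (it extends along (0, 1), (1, 2)), but W strictly decreases along every unbounded feasible direction, so there is no improving ray and the maximum is attained at a vertex.

The maximum is at (12/5, 21/20). Substituting into each constraint, equality holds for (ii) and (iv); the remaining constraints have slack.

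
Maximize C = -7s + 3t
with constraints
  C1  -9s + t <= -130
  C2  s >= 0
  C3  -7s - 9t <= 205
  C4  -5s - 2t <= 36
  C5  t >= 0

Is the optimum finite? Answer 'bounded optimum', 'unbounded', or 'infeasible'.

unbounded

From the feasible point (130/9, 0), moving in the direction (1, 9) keeps every constraint satisfied while C increases without bound.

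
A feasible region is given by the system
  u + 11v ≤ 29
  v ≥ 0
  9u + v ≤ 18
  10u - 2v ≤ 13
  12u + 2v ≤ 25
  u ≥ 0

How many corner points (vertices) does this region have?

5

Of the 15 pairwise boundary intersections, those satisfying every inequality are:
  (217/130, 323/130)
  (0, 29/11)
  (13/10, 0)
  (0, 0)
  (19/11, 47/22)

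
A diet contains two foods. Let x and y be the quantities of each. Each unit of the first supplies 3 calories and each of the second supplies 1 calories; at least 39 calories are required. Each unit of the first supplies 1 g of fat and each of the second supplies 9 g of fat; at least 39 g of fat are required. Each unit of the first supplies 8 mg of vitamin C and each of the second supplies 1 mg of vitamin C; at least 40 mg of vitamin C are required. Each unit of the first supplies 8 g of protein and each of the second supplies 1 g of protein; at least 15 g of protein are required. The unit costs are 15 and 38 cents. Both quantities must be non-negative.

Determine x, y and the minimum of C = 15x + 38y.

x = 12, y = 3, minimum C = 294

Corner points and C = 15x + 38y:
  (0, 40) → C = 1520
  (39, 0) → C = 585
  (12, 3) → C = 294
  (1/5, 192/5) → C = 7311/5
The feasible region is unbounded (it extends along (0, 1), (1, 0)), but C strictly increases along every unbounded feasible direction, so there is no improving ray and the minimum is attained at a vertex.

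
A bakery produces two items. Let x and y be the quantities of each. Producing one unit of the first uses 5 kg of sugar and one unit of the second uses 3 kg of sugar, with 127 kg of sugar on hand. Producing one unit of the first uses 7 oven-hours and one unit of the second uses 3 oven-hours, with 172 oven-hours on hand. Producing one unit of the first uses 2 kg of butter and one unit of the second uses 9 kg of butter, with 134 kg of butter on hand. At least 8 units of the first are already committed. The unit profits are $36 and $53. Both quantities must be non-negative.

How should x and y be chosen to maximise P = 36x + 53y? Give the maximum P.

Extreme points and P = 36x + 53y:
  (172/7, 0) → P = 6192/7
  (8, 0) → P = 288
  (45/2, 29/6) → P = 6397/6
  (19, 32/3) → P = 3748/3
  (8, 118/9) → P = 8846/9

x = 19, y = 32/3, maximum P = 3748/3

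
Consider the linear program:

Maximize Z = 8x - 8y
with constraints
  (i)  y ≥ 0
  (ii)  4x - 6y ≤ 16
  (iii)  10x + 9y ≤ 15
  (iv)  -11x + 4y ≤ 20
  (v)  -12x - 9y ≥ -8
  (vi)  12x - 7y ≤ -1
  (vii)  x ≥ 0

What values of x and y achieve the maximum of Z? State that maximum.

Corner points and Z = 8x - 8y:
  (47/192, 9/16) → Z = -61/24
  (0, 8/9) → Z = -64/9
  (0, 1/7) → Z = -8/7

The optimum lies where 12x - 7y = -1 and x = 0.
Solving simultaneously gives x = 0, y = 1/7.

x = 0, y = 1/7, maximum Z = -8/7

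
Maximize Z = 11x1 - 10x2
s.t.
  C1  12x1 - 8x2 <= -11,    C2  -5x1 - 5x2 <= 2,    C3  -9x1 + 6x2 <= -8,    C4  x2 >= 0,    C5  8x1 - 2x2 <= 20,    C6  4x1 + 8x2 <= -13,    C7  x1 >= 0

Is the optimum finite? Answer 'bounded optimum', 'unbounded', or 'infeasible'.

Constraints 12x1 - 8x2 ≤ -11 and -9x1 + 6x2 ≤ -8 have parallel boundaries but demand opposite sides — no point can satisfy both, so the region is empty.

infeasible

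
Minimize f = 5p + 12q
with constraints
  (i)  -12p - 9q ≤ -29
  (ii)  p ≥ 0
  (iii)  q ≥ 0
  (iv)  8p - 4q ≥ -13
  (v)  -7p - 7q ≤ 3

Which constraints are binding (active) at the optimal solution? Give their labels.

Extreme points and f = 5p + 12q:
  (0, 29/9) → f = 116/3
  (29/12, 0) → f = 145/12
  (0, 13/4) → f = 39
The feasible region is unbounded (it extends along (1, 2), (1, 0)), but f strictly increases along every unbounded feasible direction, so there is no improving ray and the minimum is attained at a vertex.

The minimum is at (29/12, 0). Substituting into each constraint, equality holds for (i) and (iii); the remaining constraints have slack.

(i) and (iii)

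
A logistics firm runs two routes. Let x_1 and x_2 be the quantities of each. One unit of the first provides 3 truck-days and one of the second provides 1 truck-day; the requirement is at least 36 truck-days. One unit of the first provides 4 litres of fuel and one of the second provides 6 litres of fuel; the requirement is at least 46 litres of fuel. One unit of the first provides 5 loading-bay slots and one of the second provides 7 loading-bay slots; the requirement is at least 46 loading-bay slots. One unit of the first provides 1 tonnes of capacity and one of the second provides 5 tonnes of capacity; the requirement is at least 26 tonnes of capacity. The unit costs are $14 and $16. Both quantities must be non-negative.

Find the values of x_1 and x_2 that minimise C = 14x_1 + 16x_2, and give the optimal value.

The feasible region is unbounded (it extends along (0, 1), (1, 0)), but C strictly increases along every unbounded feasible direction, so there is no improving ray and the minimum is attained at a vertex.

The optimum lies where 3x_1 + x_2 = 36 and x_1 + 5x_2 = 26.
Solving simultaneously gives x_1 = 11, x_2 = 3.

x_1 = 11, x_2 = 3, minimum C = 202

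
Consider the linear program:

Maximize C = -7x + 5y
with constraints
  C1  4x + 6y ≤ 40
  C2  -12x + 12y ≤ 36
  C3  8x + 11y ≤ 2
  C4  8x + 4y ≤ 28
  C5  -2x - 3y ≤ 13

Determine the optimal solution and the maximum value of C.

Extreme points and C = -7x + 5y:
  (-31/19, 26/19) → C = 347/19
  (-22/5, -7/5) → C = 119/5
  (75/14, -26/7) → C = -785/14
  (17/2, -10) → C = -219/2

The optimum lies where -12x + 12y = 36 and -2x - 3y = 13.
Solving simultaneously gives x = -22/5, y = -7/5.

x = -22/5, y = -7/5, maximum C = 119/5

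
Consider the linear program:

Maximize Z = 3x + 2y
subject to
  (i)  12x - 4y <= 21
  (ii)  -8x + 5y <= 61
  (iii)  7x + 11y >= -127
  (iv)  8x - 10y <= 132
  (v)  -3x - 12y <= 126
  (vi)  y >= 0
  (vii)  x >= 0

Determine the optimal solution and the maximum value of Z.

The binding constraints are 12x - 4y = 21 and -8x + 5y = 61.
Solving simultaneously gives x = 349/28, y = 225/7.

x = 349/28, y = 225/7, maximum Z = 2847/28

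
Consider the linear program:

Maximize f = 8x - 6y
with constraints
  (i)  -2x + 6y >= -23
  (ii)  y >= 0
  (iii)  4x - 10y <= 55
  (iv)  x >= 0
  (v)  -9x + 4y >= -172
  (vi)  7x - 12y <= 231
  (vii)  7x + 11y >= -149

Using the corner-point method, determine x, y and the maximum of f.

Feasible corners and f = 8x - 6y:
  (23/2, 0) → f = 92
  (470/23, 137/46) → f = 3349/23
  (0, 0) → f = 0
The feasible region is unbounded (it extends along (0, 1), (4, 9)), but f strictly decreases along every unbounded feasible direction, so there is no improving ray and the maximum is attained at a vertex.

x = 470/23, y = 137/46, maximum f = 3349/23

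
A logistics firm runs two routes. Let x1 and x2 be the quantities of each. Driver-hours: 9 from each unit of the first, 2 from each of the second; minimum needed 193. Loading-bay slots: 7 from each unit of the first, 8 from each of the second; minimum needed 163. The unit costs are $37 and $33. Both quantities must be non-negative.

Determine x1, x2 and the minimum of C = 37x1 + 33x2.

x1 = 21, x2 = 2, minimum C = 843

Vertices and C = 37x1 + 33x2:
  (0, 193/2) → C = 6369/2
  (163/7, 0) → C = 6031/7
  (21, 2) → C = 843
The feasible region is unbounded (it extends along (0, 1), (1, 0)), but C strictly increases along every unbounded feasible direction, so there is no improving ray and the minimum is attained at a vertex.

At the optimal vertex, 9x1 + 2x2 = 193 and 7x1 + 8x2 = 163.
Solving simultaneously gives x1 = 21, x2 = 2.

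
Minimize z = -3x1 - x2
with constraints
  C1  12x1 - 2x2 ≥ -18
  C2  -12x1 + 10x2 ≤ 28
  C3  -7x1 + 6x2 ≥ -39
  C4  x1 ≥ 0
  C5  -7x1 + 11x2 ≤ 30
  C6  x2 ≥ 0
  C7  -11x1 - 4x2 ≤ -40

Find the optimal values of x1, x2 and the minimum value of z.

x1 = 87/5, x2 = 69/5, minimum z = -66

The binding constraints are -7x1 + 6x2 = -39 and -7x1 + 11x2 = 30.
Solving simultaneously gives x1 = 87/5, x2 = 69/5.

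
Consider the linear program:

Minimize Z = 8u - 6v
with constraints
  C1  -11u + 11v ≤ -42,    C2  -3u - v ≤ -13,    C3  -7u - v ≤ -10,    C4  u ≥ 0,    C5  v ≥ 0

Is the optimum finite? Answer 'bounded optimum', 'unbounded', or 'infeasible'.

Corner points and Z = 8u - 6v:
  (185/44, 17/44) → Z = 689/22
  (13/3, 0) → Z = 104/3
The feasible region has finitely many vertices and no improving ray; the minimum is 689/22 at (185/44, 17/44).

bounded optimum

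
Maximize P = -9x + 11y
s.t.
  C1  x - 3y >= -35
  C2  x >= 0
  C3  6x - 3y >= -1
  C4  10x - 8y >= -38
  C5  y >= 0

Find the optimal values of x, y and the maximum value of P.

The feasible region is unbounded (it extends along (3, 1), (1, 0)), but P strictly decreases along every unbounded feasible direction, so there is no improving ray and the maximum is attained at a vertex.

x = 83/11, y = 156/11, maximum P = 969/11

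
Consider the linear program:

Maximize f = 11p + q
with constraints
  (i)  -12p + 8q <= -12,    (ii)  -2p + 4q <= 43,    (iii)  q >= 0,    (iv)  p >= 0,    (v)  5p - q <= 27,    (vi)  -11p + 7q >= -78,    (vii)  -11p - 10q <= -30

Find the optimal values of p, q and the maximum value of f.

p = 51/7, q = 66/7, maximum f = 627/7

Vertices and f = 11p + q:
  (51/7, 66/7) → f = 627/7
  (45/26, 57/52) → f = 1047/52
  (27/5, 0) → f = 297/5
  (30/11, 0) → f = 30

At the optimal vertex, -12p + 8q = -12 and 5p - q = 27.
Solving simultaneously gives p = 51/7, q = 66/7.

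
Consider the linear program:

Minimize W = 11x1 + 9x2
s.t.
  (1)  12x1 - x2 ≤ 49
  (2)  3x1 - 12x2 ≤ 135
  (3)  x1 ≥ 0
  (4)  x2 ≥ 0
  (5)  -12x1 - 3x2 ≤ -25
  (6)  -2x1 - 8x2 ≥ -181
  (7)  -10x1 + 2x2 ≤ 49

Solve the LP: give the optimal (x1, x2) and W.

x1 = 25/12, x2 = 0, minimum W = 275/12

Extreme points and W = 11x1 + 9x2:
  (49/12, 0) → W = 539/12
  (573/98, 1037/49) → W = 3567/14
  (0, 25/3) → W = 75
  (0, 181/8) → W = 1629/8
  (25/12, 0) → W = 275/12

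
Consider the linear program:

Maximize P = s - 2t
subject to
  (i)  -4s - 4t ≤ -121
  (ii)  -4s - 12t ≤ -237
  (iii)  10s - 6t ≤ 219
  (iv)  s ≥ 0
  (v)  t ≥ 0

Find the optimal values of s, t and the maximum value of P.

s = 225/8, t = 83/8, maximum P = 59/8

Vertices and P = s - 2t:
  (63/4, 29/2) → P = -53/4
  (0, 121/4) → P = -121/2
  (225/8, 83/8) → P = 59/8
The feasible region is unbounded (it extends along (0, 1), (3, 5)), but P strictly decreases along every unbounded feasible direction, so there is no improving ray and the maximum is attained at a vertex.

At the optimal vertex, -4s - 12t = -237 and 10s - 6t = 219.
Solving simultaneously gives s = 225/8, t = 83/8.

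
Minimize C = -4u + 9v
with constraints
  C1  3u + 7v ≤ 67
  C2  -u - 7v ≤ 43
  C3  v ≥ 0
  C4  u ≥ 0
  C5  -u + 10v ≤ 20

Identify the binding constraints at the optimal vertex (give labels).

Extreme points and C = -4u + 9v:
  (67/3, 0) → C = -268/3
  (530/37, 127/37) → C = -977/37
  (0, 0) → C = 0
  (0, 2) → C = 18

The minimum is at (67/3, 0). Substituting into each constraint, equality holds for C1 and C3; the remaining constraints have slack.

C1 and C3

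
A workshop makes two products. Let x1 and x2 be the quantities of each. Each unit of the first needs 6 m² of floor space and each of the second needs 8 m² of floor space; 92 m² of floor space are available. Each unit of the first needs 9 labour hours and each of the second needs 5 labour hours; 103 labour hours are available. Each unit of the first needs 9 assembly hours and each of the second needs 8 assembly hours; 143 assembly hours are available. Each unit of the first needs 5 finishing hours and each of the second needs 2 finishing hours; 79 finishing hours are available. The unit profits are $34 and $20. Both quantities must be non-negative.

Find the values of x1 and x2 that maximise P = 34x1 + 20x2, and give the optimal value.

x1 = 26/3, x2 = 5, maximum P = 1184/3

Feasible corners and P = 34x1 + 20x2:
  (0, 0) → P = 0
  (0, 23/2) → P = 230
  (103/9, 0) → P = 3502/9
  (26/3, 5) → P = 1184/3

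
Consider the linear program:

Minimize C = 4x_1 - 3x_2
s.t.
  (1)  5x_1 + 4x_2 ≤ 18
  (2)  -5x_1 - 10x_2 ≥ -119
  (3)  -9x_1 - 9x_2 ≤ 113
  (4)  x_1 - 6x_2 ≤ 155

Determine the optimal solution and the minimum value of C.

Vertices and C = 4x_1 - 3x_2:
  (-148/15, 101/6) → C = -2699/30
  (364/17, -757/34) → C = 5183/34
  (-2201/45, 1636/45) → C = -13712/45
  (239/21, -1508/63) → C = 352/3

At the optimal vertex, -5x_1 - 10x_2 = -119 and -9x_1 - 9x_2 = 113.
Solving simultaneously gives x_1 = -2201/45, x_2 = 1636/45.

x_1 = -2201/45, x_2 = 1636/45, minimum C = -13712/45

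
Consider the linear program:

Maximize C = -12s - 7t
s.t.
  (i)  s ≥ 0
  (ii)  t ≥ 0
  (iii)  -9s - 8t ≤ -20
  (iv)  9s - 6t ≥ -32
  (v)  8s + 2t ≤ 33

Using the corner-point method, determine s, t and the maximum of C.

s = 0, t = 5/2, maximum C = -35/2

Vertices and C = -12s - 7t:
  (0, 5/2) → C = -35/2
  (0, 16/3) → C = -112/3
  (20/9, 0) → C = -80/3
  (33/8, 0) → C = -99/2
  (67/33, 553/66) → C = -5479/66

The binding constraints are s = 0 and -9s - 8t = -20.
Solving simultaneously gives s = 0, t = 5/2.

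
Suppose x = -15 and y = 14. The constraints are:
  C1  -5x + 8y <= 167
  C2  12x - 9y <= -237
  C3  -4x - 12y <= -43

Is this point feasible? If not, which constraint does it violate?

not feasible — violates C1

Constraint C1: -5x + 8y = 187, which is not ≤ 167. All other constraints are satisfied.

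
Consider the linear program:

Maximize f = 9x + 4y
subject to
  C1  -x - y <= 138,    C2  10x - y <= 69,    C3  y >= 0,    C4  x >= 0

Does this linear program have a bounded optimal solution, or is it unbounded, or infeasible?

From the feasible point (69/10, 0), moving in the direction (0, 1) keeps every constraint satisfied while f increases without bound.

unbounded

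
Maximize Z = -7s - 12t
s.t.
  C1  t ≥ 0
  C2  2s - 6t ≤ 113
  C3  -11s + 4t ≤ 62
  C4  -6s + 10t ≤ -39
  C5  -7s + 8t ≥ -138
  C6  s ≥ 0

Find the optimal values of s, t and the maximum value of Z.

Feasible corners and Z = -7s - 12t:
  (13/2, 0) → Z = -91/2
  (138/7, 0) → Z = -138
  (534/11, 555/22) → Z = -7068/11

At the optimal vertex, t = 0 and -6s + 10t = -39.
Solving simultaneously gives s = 13/2, t = 0.

s = 13/2, t = 0, maximum Z = -91/2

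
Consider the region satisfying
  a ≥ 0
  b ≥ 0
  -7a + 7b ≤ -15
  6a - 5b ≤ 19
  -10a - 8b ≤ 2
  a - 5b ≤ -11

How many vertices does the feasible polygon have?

3

The feasible vertices (each the meet of two boundaries and inside every other half-plane) are:
  (58/7, 43/7)
  (38/7, 23/7)
  (6, 17/5)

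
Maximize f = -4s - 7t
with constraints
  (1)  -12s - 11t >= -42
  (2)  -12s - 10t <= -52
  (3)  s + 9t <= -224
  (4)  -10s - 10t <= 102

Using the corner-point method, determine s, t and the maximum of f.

s = 771/5, t = -822/5, maximum f = 534

At the optimal vertex, -12s - 11t = -42 and -10s - 10t = 102.
Solving simultaneously gives s = 771/5, t = -822/5.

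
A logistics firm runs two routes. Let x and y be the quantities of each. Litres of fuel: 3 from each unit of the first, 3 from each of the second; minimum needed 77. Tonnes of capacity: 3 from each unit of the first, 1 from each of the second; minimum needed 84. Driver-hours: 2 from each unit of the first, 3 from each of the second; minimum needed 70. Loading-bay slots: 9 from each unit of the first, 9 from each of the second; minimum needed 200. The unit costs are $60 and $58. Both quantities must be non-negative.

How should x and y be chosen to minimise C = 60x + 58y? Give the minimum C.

x = 26, y = 6, minimum C = 1908

Vertices and C = 60x + 58y:
  (0, 84) → C = 4872
  (35, 0) → C = 2100
  (26, 6) → C = 1908
The feasible region is unbounded (it extends along (0, 1), (1, 0)), but C strictly increases along every unbounded feasible direction, so there is no improving ray and the minimum is attained at a vertex.

The binding constraints are 3x + y = 84 and 2x + 3y = 70.
Solving simultaneously gives x = 26, y = 6.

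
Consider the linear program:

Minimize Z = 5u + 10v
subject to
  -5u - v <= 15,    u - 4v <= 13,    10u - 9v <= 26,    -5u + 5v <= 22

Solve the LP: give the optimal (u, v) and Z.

Vertices and Z = 5u + 10v:
  (-47/21, -80/21) → Z = -345/7
  (-97/30, 7/6) → Z = -9/2
  (-13/31, -104/31) → Z = -1105/31
  (328/5, 70) → Z = 1028

u = -47/21, v = -80/21, minimum Z = -345/7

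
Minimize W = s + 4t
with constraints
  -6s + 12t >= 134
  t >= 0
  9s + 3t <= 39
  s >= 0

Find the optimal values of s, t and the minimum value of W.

s = 0, t = 67/6, minimum W = 134/3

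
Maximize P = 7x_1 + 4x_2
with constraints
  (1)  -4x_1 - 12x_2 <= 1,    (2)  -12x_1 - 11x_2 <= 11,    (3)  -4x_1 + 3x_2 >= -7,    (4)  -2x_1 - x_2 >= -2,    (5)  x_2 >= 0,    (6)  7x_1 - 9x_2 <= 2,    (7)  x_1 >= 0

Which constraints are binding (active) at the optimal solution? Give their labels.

(4) and (7)

Vertices and P = 7x_1 + 4x_2:
  (4/5, 2/5) → P = 36/5
  (0, 2) → P = 8
  (2/7, 0) → P = 2
  (0, 0) → P = 0

The maximum is at (0, 2). Substituting into each constraint, equality holds for (4) and (7); the remaining constraints have slack.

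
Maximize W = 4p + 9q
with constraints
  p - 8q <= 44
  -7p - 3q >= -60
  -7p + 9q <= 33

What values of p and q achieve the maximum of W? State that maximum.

Corner points and W = 4p + 9q:
  (612/59, -248/59) → W = 216/59
  (-660/47, -341/47) → W = -5709/47
  (21/4, 31/4) → W = 363/4

The optimum lies where -7p - 3q = -60 and -7p + 9q = 33.
Solving simultaneously gives p = 21/4, q = 31/4.

p = 21/4, q = 31/4, maximum W = 363/4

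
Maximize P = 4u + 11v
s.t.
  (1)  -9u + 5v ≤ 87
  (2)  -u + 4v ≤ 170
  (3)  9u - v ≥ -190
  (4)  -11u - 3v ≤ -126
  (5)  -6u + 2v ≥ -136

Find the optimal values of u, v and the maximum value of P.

u = 442/11, v = 578/11, maximum P = 8126/11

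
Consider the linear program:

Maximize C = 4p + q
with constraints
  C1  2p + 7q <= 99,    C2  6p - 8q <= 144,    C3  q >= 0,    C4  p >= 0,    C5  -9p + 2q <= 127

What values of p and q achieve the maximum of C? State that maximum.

p = 900/29, q = 153/29, maximum C = 3753/29

Corner points and C = 4p + q:
  (900/29, 153/29) → C = 3753/29
  (0, 99/7) → C = 99/7
  (24, 0) → C = 96
  (0, 0) → C = 0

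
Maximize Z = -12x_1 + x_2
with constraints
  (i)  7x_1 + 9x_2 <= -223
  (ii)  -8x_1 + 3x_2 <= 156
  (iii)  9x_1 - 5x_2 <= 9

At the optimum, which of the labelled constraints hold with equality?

(ii) and (iii)

Vertices and Z = -12x_1 + x_2:
  (-691/31, -692/93) → Z = 24184/93
  (-517/58, -1035/58) → Z = 5169/58
  (-807/13, -1476/13) → Z = 8208/13

The maximum is at (-807/13, -1476/13). Substituting into each constraint, equality holds for (ii) and (iii); the remaining constraints have slack.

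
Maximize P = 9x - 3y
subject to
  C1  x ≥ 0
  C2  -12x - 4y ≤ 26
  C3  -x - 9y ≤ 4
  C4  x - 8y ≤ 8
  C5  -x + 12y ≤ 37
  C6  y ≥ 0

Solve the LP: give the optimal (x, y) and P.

Extreme points and P = 9x - 3y:
  (0, 37/12) → P = -37/4
  (0, 0) → P = 0
  (98, 45/4) → P = 3393/4
  (8, 0) → P = 72

x = 98, y = 45/4, maximum P = 3393/4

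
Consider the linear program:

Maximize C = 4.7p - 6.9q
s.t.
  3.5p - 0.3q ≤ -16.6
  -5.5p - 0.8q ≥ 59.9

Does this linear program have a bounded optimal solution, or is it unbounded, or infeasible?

From the feasible point (-625/89, -2367/89), moving in the direction (-0.3, -3.5) keeps every constraint satisfied while C increases without bound.

unbounded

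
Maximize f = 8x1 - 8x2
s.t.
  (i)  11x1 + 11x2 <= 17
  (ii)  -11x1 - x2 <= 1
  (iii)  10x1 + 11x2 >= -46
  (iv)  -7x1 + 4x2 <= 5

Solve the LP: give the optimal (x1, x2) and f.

x1 = 63, x2 = -676/11, maximum f = 10952/11

Vertices and f = 8x1 - 8x2:
  (63, -676/11) → f = 10952/11
  (13/121, 174/121) → f = -1288/121
  (35/111, -496/111) → f = 1416/37
  (-3/17, 16/17) → f = -152/17

The optimum lies where 11x1 + 11x2 = 17 and 10x1 + 11x2 = -46.
Solving simultaneously gives x1 = 63, x2 = -676/11.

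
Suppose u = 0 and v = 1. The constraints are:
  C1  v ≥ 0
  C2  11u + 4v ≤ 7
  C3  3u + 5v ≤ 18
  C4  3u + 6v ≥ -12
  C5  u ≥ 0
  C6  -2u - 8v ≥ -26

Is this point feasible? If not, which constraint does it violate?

feasible

C1: 1 ≥ 0 ✓
C2: 4 ≤ 7 ✓
C3: 5 ≤ 18 ✓
C4: 6 ≥ -12 ✓
C5: 0 ≥ 0 ✓
C6: -8 ≥ -26 ✓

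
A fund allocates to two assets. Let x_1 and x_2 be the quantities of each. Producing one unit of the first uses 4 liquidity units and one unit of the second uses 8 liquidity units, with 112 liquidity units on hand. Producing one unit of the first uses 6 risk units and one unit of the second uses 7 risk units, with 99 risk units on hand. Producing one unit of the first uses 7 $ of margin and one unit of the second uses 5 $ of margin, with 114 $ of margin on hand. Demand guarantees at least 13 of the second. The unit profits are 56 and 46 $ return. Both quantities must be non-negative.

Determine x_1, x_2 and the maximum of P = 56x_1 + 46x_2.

x_1 = 4/3, x_2 = 13, maximum P = 2018/3

Vertices and P = 56x_1 + 46x_2:
  (0, 14) → P = 644
  (0, 13) → P = 598
  (2/5, 69/5) → P = 3286/5
  (4/3, 13) → P = 2018/3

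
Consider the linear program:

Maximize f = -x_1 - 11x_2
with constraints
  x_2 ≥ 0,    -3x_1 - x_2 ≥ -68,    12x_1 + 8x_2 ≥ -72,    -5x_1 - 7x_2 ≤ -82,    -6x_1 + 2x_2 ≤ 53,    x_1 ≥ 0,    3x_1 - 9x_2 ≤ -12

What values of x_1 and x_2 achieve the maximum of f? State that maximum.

x_1 = 109/11, x_2 = 51/11, maximum f = -670/11

Extreme points and f = -x_1 - 11x_2:
  (83/12, 189/4) → f = -1580/3
  (20, 8) → f = -108
  (0, 82/7) → f = -902/7
  (109/11, 51/11) → f = -670/11
  (0, 53/2) → f = -583/2

The binding constraints are -5x_1 - 7x_2 = -82 and 3x_1 - 9x_2 = -12.
Solving simultaneously gives x_1 = 109/11, x_2 = 51/11.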